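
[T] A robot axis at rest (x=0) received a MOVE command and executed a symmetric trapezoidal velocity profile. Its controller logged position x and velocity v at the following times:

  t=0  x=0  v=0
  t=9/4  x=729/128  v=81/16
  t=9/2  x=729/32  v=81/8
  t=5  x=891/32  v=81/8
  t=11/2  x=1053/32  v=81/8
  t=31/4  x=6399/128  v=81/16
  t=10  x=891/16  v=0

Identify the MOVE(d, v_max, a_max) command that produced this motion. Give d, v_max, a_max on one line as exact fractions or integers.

d=891/16 v_max=81/8 a_max=9/4

final state: t=10, x=891/16, v=0 → d = 891/16
a_max = (81/16−0)/(9/4−0) = 9/4
max v = 81/8 over t∈[9/2,11/2] → v_max = 81/8
check: 81/8·(9/2+1) = 891/16 ✓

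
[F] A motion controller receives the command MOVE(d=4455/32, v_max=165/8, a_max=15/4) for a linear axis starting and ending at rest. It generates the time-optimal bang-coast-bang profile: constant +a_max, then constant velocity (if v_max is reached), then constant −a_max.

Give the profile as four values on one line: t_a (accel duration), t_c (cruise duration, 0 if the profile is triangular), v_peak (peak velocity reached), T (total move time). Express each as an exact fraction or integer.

vₘ²/aₘ = (165/8)²/(15/4) = 1815/16
4455/32 ≥ 1815/16 so v_max reached
t_a = (165/8)/(15/4) = 11/2; v_peak = 165/8
d_cruise = 4455/32 − 1815/16 = 825/32; t_c = (825/32)/(165/8) = 5/4
T = 2·11/2 + 5/4 = 49/4

t_a=11/2 t_c=5/4 v_peak=165/8 T=49/4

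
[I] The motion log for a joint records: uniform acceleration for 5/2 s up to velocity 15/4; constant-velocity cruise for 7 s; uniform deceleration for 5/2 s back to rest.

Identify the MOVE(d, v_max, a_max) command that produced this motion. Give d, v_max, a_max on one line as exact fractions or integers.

a_max = (15/4)/(5/2) = 3/2
d_a = ½·15/4·5/2 = 75/16; d_c = 15/4·7 = 105/4
d = 2·75/16 + 105/4 = 285/8
t_c = 7 > 0 so v_max = 15/4

d=285/8 v_max=15/4 a_max=3/2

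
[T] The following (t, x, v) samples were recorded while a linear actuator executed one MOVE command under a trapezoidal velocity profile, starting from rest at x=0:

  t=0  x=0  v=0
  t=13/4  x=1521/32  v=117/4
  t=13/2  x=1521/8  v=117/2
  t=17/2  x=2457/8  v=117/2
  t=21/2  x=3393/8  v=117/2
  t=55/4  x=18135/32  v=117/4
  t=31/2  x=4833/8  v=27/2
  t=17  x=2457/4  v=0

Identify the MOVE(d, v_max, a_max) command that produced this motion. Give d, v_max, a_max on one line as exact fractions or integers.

d=2457/4 v_max=117/2 a_max=9

final state: t=17, x=2457/4, v=0 → d = 2457/4
a_max = (117/4−0)/(13/4−0) = 9
max v = 117/2 over t∈[13/2,21/2] → v_max = 117/2
check: 117/2·(13/2+4) = 2457/4 ✓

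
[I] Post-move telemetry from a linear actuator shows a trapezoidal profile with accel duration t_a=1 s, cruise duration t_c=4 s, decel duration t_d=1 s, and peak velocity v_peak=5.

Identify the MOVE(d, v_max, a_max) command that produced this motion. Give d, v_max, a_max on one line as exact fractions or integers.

a_max = 5/1 = 5
d_a = ½·5·1 = 5/2; d_c = 5·4 = 20
d = 2·5/2 + 20 = 25
t_c = 4 > 0 → v_max = v_peak = 5

d=25 v_max=5 a_max=5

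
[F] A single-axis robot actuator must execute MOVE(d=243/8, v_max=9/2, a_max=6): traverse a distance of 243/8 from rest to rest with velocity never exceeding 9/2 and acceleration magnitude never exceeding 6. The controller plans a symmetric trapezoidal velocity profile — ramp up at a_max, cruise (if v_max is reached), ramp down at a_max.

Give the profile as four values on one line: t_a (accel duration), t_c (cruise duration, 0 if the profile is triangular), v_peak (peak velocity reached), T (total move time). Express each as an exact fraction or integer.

t_a=3/4 t_c=6 v_peak=9/2 T=15/2

vₘ²/aₘ = (9/2)²/6 = 27/8
243/8 ≥ 27/8 so v_max reached
t_a = (9/2)/6 = 3/4; v_peak = 9/2
d_cruise = 243/8 − 27/8 = 27; t_c = 27/(9/2) = 6
T = 2·3/4 + 6 = 15/2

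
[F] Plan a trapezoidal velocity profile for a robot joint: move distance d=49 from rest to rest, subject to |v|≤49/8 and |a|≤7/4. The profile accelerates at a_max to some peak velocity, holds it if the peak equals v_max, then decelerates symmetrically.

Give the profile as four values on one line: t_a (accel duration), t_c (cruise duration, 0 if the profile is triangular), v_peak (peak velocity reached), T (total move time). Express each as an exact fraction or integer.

(v_max)²/a_max = (49/8)²/(7/4) = 343/16
49 ≥ 343/16 so v_max reached
t_a = (49/8)/(7/4) = 7/2; v_peak = 49/8
d_cruise = 49 − 343/16 = 441/16; t_c = (441/16)/(49/8) = 9/2
T = 2·7/2 + 9/2 = 23/2

t_a=7/2 t_c=9/2 v_peak=49/8 T=23/2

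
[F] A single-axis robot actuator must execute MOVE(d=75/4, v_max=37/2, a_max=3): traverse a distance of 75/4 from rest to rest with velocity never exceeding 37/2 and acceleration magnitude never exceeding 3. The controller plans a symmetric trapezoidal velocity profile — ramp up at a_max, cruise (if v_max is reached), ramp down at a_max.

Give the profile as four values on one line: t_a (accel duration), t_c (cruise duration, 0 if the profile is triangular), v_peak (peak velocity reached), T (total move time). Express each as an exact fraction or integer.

v_max²/a_max = (37/2)²/3 = 1369/12
75/4 < 1369/12 so t_c = 0
v_peak = √(75/4·3) = √(225/4) = 15/2
t_a = (15/2)/3 = 5/2; t_c = 0
T = 2·5/2 = 5

t_a=5/2 t_c=0 v_peak=15/2 T=5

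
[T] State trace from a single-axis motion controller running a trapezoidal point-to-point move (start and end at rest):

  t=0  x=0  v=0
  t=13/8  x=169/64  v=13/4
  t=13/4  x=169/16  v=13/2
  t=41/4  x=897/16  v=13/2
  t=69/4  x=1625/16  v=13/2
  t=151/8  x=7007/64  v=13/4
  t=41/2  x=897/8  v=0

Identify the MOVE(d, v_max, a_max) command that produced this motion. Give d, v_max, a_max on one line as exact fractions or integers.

d=897/8 v_max=13/2 a_max=2

final state: t=41/2, x=897/8, v=0 → d = 897/8
a_max = (13/4−0)/(13/8−0) = 2
max v = 13/2 over t∈[13/4,69/4] → v_max = 13/2
check: 13/2·(13/4+14) = 897/8 ✓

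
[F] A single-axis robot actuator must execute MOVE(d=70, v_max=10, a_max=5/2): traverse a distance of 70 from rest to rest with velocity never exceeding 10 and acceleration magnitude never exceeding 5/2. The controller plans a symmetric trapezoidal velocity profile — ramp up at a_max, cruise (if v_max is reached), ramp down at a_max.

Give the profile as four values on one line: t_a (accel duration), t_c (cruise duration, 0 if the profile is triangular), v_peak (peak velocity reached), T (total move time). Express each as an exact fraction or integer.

(v_max)²/a_max = 10²/(5/2) = 40
70 ≥ 40 ⇒ cruise phase
t_a = 10/(5/2) = 4; v_peak = 10
d_cruise = 70 − 40 = 30; t_c = 30/10 = 3
T = 2·4 + 3 = 11

t_a=4 t_c=3 v_peak=10 T=11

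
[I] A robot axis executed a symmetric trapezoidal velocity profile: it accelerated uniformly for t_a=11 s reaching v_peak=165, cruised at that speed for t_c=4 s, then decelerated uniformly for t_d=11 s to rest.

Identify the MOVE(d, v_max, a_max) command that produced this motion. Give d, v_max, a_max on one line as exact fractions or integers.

a_max = 165/11 = 15
d_a = ½·165·11 = 1815/2; d_c = 165·4 = 660
d = 2·1815/2 + 660 = 2475
t_c = 4 > 0 → v_max = v_peak = 165

d=2475 v_max=165 a_max=15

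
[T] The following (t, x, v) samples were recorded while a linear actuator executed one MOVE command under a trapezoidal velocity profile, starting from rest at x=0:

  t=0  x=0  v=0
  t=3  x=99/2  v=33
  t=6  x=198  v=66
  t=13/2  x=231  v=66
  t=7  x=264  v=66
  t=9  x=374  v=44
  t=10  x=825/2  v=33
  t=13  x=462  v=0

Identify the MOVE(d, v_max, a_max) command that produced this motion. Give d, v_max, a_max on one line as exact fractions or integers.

final state: t=13, x=462, v=0 → d = 462
a_max = (33−0)/(3−0) = 11
max v = 66 over t∈[6,7] → v_max = 66
check: 66·(6+1) = 462 ✓

d=462 v_max=66 a_max=11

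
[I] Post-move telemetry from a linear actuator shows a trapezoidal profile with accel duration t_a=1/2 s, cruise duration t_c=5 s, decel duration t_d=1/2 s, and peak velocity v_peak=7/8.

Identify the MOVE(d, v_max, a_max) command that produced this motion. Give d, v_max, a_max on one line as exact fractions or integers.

d=77/16 v_max=7/8 a_max=7/4

a_max = (7/8)/(1/2) = 7/4
d_a = ½·7/8·1/2 = 7/32; d_c = 7/8·5 = 35/8
d = 2·7/32 + 35/8 = 77/16
t_c = 5 > 0 ⇒ limit active, v_max = 7/8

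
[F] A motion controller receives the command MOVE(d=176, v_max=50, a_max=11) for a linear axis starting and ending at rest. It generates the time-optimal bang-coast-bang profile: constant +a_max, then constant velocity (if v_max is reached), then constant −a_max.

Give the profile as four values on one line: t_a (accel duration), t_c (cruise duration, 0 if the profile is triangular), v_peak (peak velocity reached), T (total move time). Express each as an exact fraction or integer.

(v_max)²/a_max = 50²/11 = 2500/11
176 < 2500/11 so t_c = 0
v_peak = √(176·11) = √1936 = 44
t_a = 44/11 = 4; t_c = 0
T = 2·4 = 8

t_a=4 t_c=0 v_peak=44 T=8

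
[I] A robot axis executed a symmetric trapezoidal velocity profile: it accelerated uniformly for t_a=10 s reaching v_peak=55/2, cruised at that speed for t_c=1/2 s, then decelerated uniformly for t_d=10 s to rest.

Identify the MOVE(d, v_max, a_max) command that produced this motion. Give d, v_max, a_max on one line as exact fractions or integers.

d=1155/4 v_max=55/2 a_max=11/4

a_max = (55/2)/10 = 11/4
d_a = ½·55/2·10 = 275/2; d_c = 55/2·1/2 = 55/4
d = 2·275/2 + 55/4 = 1155/4
t_c = 1/2 > 0 so v_max = 55/2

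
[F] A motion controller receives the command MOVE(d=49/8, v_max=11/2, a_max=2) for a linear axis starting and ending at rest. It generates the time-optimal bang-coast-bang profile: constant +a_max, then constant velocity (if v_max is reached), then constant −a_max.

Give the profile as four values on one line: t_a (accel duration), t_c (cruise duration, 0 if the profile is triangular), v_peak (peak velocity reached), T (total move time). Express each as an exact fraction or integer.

vₘ²/aₘ = (11/2)²/2 = 121/8
49/8 < 121/8 → triangular
v_peak = √(49/8·2) = √(49/4) = 7/2
t_a = (7/2)/2 = 7/4; t_c = 0
T = 2·7/4 = 7/2

t_a=7/4 t_c=0 v_peak=7/2 T=7/2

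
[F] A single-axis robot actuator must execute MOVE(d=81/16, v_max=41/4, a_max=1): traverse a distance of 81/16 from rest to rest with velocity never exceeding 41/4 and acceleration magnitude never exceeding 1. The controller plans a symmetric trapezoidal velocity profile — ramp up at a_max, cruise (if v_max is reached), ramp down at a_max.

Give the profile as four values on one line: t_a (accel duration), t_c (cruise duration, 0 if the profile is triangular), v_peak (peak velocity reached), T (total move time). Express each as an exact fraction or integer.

vₘ²/aₘ = (41/4)²/1 = 1681/16
81/16 < 1681/16 ⇒ no cruise
v_peak = √(81/16·1) = √(81/16) = 9/4
t_a = (9/4)/1 = 9/4; t_c = 0
T = 2·9/4 = 9/2

t_a=9/4 t_c=0 v_peak=9/4 T=9/2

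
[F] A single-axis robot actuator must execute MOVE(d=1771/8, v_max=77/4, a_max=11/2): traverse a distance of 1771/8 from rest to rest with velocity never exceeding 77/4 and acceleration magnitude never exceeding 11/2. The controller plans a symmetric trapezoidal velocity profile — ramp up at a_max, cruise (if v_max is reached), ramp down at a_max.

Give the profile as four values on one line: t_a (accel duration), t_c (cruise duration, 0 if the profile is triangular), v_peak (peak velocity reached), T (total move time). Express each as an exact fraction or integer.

(v_max)²/a_max = (77/4)²/(11/2) = 539/8
1771/8 ≥ 539/8 ⇒ cruise phase
t_a = (77/4)/(11/2) = 7/2; v_peak = 77/4
d_cruise = 1771/8 − 539/8 = 154; t_c = 154/(77/4) = 8
T = 2·7/2 + 8 = 15

t_a=7/2 t_c=8 v_peak=77/4 T=15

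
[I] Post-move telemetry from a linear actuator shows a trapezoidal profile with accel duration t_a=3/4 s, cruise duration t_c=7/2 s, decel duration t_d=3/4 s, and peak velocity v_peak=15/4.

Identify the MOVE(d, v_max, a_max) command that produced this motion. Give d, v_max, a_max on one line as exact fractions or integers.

d=255/16 v_max=15/4 a_max=5

a_max = (15/4)/(3/4) = 5
d_a = ½·15/4·3/4 = 45/32; d_c = 15/4·7/2 = 105/8
d = 2·45/32 + 105/8 = 255/16
t_c = 7/2 > 0 ⇒ limit active, v_max = 15/4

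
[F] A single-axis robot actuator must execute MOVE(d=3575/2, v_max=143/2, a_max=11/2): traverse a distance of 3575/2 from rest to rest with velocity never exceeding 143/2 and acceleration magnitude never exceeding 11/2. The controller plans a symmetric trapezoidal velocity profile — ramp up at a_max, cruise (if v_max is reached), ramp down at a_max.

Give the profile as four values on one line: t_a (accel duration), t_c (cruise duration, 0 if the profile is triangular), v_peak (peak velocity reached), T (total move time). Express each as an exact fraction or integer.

(v_max)²/a_max = (143/2)²/(11/2) = 1859/2
3575/2 ≥ 1859/2 so v_max reached
t_a = (143/2)/(11/2) = 13; v_peak = 143/2
d_cruise = 3575/2 − 1859/2 = 858; t_c = 858/(143/2) = 12
T = 2·13 + 12 = 38

t_a=13 t_c=12 v_peak=143/2 T=38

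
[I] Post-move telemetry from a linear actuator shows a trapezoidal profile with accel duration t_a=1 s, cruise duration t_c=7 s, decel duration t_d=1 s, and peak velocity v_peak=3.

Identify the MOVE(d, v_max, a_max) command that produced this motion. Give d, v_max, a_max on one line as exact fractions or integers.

a_max = 3/1 = 3
d_a = ½·3·1 = 3/2; d_c = 3·7 = 21
d = 2·3/2 + 21 = 24
t_c = 7 > 0 → v_max = v_peak = 3

d=24 v_max=3 a_max=3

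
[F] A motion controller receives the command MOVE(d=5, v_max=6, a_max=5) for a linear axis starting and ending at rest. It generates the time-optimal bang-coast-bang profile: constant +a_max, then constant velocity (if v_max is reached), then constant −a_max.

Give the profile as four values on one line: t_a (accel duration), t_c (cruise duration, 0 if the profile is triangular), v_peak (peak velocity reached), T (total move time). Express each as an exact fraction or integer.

t_a=1 t_c=0 v_peak=5 T=2

(v_max)²/a_max = 6²/5 = 36/5
5 < 36/5 → triangular
v_peak = √(5·5) = √25 = 5
t_a = 5/5 = 1; t_c = 0
T = 2·1 = 2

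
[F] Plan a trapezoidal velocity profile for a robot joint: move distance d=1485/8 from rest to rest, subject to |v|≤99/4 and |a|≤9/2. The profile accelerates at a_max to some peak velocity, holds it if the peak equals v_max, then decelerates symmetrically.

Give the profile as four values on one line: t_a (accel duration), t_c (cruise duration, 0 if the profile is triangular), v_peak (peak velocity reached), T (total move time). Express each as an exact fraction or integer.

t_a=11/2 t_c=2 v_peak=99/4 T=13

(v_max)²/a_max = (99/4)²/(9/2) = 1089/8
1485/8 ≥ 1089/8 so v_max reached
t_a = (99/4)/(9/2) = 11/2; v_peak = 99/4
d_cruise = 1485/8 − 1089/8 = 99/2; t_c = (99/2)/(99/4) = 2
T = 2·11/2 + 2 = 13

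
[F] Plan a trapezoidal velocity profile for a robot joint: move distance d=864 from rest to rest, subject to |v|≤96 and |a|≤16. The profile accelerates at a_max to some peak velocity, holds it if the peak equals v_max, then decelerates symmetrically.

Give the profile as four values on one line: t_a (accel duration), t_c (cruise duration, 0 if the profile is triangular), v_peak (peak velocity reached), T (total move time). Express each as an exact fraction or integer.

vₘ²/aₘ = 96²/16 = 576
864 ≥ 576 so v_max reached
t_a = 96/16 = 6; v_peak = 96
d_cruise = 864 − 576 = 288; t_c = 288/96 = 3
T = 2·6 + 3 = 15

t_a=6 t_c=3 v_peak=96 T=15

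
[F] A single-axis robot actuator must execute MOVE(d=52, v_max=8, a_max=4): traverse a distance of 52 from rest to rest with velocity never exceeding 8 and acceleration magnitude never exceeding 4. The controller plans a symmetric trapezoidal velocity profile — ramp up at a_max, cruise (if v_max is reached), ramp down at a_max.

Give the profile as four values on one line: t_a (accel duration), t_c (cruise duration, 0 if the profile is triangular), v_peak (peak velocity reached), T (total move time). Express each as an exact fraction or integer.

v_max²/a_max = 8²/4 = 16
52 ≥ 16 ⇒ cruise phase
t_a = 8/4 = 2; v_peak = 8
d_cruise = 52 − 16 = 36; t_c = 36/8 = 9/2
T = 2·2 + 9/2 = 17/2

t_a=2 t_c=9/2 v_peak=8 T=17/2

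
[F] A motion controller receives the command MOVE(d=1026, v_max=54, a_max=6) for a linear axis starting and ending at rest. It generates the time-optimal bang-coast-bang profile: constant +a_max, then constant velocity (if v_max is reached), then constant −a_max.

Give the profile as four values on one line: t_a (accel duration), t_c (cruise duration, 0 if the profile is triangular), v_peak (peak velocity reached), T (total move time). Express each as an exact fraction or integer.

t_a=9 t_c=10 v_peak=54 T=28

v_max²/a_max = 54²/6 = 486
1026 ≥ 486 so v_max reached
t_a = 54/6 = 9; v_peak = 54
d_cruise = 1026 − 486 = 540; t_c = 540/54 = 10
T = 2·9 + 10 = 28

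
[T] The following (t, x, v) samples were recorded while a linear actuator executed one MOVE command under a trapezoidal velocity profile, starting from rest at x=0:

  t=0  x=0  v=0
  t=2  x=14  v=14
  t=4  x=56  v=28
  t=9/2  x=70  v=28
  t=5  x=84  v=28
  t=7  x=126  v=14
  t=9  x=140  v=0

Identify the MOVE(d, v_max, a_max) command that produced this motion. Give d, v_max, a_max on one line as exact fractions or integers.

final state: t=9, x=140, v=0 → d = 140
a_max = (14−0)/(2−0) = 7
max v = 28 over t∈[4,5] → v_max = 28
check: 28·(4+1) = 140 ✓

d=140 v_max=28 a_max=7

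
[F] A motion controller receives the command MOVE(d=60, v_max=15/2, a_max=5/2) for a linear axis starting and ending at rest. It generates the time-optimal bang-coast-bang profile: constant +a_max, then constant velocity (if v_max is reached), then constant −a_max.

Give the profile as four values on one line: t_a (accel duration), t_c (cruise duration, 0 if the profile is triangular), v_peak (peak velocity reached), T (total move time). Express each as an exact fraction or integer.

(v_max)²/a_max = (15/2)²/(5/2) = 45/2
60 ≥ 45/2 ⇒ cruise phase
t_a = (15/2)/(5/2) = 3; v_peak = 15/2
d_cruise = 60 − 45/2 = 75/2; t_c = (75/2)/(15/2) = 5
T = 2·3 + 5 = 11

t_a=3 t_c=5 v_peak=15/2 T=11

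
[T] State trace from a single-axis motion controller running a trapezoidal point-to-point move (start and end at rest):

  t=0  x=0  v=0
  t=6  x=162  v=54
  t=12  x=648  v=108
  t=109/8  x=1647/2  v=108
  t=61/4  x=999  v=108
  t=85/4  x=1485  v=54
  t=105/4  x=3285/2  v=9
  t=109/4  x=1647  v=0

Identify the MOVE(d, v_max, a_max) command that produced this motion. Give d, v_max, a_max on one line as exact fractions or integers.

final state: t=109/4, x=1647, v=0 → d = 1647
a_max = (54−0)/(6−0) = 9
max v = 108 over t∈[12,61/4] → v_max = 108
check: 108·(12+13/4) = 1647 ✓

d=1647 v_max=108 a_max=9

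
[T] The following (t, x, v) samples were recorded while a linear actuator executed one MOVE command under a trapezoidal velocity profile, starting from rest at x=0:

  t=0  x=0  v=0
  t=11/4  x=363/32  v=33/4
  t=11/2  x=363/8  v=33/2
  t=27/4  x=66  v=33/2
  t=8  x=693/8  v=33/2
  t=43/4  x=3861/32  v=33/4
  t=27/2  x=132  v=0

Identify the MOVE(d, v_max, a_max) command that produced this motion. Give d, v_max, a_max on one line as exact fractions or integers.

final state: t=27/2, x=132, v=0 → d = 132
a_max = (33/4−0)/(11/4−0) = 3
max v = 33/2 over t∈[11/2,8] → v_max = 33/2
check: 33/2·(11/2+5/2) = 132 ✓

d=132 v_max=33/2 a_max=3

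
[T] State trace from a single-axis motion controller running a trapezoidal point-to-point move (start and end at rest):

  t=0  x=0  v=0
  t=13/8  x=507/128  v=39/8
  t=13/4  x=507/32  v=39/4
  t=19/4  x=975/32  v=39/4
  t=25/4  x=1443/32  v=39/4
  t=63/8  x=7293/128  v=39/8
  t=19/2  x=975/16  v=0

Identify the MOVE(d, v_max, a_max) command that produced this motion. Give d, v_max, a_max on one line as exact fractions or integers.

final state: t=19/2, x=975/16, v=0 → d = 975/16
a_max = (39/8−0)/(13/8−0) = 3
max v = 39/4 over t∈[13/4,25/4] → v_max = 39/4
check: 39/4·(13/4+3) = 975/16 ✓

d=975/16 v_max=39/4 a_max=3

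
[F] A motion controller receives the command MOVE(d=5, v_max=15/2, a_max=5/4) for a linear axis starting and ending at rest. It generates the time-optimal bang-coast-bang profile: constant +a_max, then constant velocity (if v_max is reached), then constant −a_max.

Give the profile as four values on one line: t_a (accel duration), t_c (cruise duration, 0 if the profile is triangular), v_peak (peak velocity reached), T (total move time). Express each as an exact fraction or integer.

v_max²/a_max = (15/2)²/(5/4) = 45
5 < 45 → triangular
v_peak = √(5·5/4) = √(25/4) = 5/2
t_a = (5/2)/(5/4) = 2; t_c = 0
T = 2·2 = 4

t_a=2 t_c=0 v_peak=5/2 T=4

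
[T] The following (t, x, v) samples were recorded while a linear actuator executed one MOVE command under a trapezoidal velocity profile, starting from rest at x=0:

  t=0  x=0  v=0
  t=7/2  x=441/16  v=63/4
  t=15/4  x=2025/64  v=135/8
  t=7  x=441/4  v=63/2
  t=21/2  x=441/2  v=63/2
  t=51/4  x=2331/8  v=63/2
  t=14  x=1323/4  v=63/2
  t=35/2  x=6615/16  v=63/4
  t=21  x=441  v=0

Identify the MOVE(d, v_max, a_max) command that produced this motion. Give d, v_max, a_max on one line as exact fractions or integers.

d=441 v_max=63/2 a_max=9/2

final state: t=21, x=441, v=0 → d = 441
a_max = (63/4−0)/(7/2−0) = 9/2
max v = 63/2 over t∈[7,14] → v_max = 63/2
check: 63/2·(7+7) = 441 ✓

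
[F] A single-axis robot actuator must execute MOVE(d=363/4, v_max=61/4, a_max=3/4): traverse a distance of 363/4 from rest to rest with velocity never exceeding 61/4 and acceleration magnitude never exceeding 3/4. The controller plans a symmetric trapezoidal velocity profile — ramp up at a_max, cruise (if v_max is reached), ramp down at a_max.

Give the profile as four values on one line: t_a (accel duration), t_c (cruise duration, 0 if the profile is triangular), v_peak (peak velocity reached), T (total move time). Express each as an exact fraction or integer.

(v_max)²/a_max = (61/4)²/(3/4) = 3721/12
363/4 < 3721/12 ⇒ no cruise
v_peak = √(363/4·3/4) = √(1089/16) = 33/4
t_a = (33/4)/(3/4) = 11; t_c = 0
T = 2·11 = 22

t_a=11 t_c=0 v_peak=33/4 T=22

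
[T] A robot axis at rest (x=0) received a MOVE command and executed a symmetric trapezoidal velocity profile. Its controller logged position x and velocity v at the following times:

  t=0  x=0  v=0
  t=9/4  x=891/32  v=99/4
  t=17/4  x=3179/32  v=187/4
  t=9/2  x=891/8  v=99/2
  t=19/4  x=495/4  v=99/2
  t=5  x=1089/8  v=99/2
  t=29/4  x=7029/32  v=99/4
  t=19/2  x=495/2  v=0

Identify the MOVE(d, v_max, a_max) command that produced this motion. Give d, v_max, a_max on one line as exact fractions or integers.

final state: t=19/2, x=495/2, v=0 → d = 495/2
a_max = (99/4−0)/(9/4−0) = 11
max v = 99/2 over t∈[9/2,5] → v_max = 99/2
check: 99/2·(9/2+1/2) = 495/2 ✓

d=495/2 v_max=99/2 a_max=11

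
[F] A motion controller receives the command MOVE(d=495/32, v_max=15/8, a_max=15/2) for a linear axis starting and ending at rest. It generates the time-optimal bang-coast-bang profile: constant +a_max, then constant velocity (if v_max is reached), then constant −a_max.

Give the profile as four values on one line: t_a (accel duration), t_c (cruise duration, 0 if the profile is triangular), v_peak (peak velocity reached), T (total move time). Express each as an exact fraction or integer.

(v_max)²/a_max = (15/8)²/(15/2) = 15/32
495/32 ≥ 15/32 so v_max reached
t_a = (15/8)/(15/2) = 1/4; v_peak = 15/8
d_cruise = 495/32 − 15/32 = 15; t_c = 15/(15/8) = 8
T = 2·1/4 + 8 = 17/2

t_a=1/4 t_c=8 v_peak=15/8 T=17/2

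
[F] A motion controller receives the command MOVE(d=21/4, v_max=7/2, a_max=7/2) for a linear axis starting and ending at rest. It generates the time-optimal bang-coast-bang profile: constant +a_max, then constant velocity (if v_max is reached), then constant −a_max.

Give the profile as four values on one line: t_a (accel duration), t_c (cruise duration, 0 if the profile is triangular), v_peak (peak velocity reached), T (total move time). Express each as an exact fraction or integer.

t_a=1 t_c=1/2 v_peak=7/2 T=5/2

v_max²/a_max = (7/2)²/(7/2) = 7/2
21/4 ≥ 7/2 ⇒ cruise phase
t_a = (7/2)/(7/2) = 1; v_peak = 7/2
d_cruise = 21/4 − 7/2 = 7/4; t_c = (7/4)/(7/2) = 1/2
T = 2·1 + 1/2 = 5/2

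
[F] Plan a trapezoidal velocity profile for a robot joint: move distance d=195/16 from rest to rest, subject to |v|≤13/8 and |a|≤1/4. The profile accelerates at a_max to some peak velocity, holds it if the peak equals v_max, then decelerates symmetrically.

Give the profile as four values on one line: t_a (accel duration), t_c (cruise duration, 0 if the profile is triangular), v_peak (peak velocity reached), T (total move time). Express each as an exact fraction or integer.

t_a=13/2 t_c=1 v_peak=13/8 T=14

(v_max)²/a_max = (13/8)²/(1/4) = 169/16
195/16 ≥ 169/16 ⇒ cruise phase
t_a = (13/8)/(1/4) = 13/2; v_peak = 13/8
d_cruise = 195/16 − 169/16 = 13/8; t_c = (13/8)/(13/8) = 1
T = 2·13/2 + 1 = 14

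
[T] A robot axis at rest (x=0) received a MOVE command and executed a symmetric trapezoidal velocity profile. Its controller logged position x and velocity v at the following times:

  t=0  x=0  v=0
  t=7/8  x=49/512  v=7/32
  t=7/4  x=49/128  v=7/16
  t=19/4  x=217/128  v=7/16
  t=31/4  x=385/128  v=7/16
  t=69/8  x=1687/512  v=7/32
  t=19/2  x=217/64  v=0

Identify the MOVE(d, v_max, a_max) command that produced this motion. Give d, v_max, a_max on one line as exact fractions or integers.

d=217/64 v_max=7/16 a_max=1/4

final state: t=19/2, x=217/64, v=0 → d = 217/64
a_max = (7/32−0)/(7/8−0) = 1/4
max v = 7/16 over t∈[7/4,31/4] → v_max = 7/16
check: 7/16·(7/4+6) = 217/64 ✓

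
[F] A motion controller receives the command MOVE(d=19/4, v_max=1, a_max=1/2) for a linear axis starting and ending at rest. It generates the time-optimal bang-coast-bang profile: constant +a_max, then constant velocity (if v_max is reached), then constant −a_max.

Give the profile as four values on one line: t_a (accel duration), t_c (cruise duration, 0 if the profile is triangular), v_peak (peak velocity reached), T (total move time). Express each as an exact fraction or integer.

vₘ²/aₘ = 1²/(1/2) = 2
19/4 ≥ 2 so v_max reached
t_a = 1/(1/2) = 2; v_peak = 1
d_cruise = 19/4 − 2 = 11/4; t_c = (11/4)/1 = 11/4
T = 2·2 + 11/4 = 27/4

t_a=2 t_c=11/4 v_peak=1 T=27/4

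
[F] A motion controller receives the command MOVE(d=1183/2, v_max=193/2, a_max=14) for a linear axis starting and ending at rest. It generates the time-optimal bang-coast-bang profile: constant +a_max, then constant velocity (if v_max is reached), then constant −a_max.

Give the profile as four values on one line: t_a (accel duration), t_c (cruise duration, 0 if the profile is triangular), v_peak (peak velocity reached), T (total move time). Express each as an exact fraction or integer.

vₘ²/aₘ = (193/2)²/14 = 37249/56
1183/2 < 37249/56 so t_c = 0
v_peak = √(1183/2·14) = √8281 = 91
t_a = 91/14 = 13/2; t_c = 0
T = 2·13/2 = 13

t_a=13/2 t_c=0 v_peak=91 T=13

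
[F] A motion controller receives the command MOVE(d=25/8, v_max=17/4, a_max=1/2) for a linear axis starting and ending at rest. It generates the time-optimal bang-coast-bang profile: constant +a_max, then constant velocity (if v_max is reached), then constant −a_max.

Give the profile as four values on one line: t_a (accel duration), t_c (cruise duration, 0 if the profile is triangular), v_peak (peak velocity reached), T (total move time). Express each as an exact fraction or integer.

v_max²/a_max = (17/4)²/(1/2) = 289/8
25/8 < 289/8 so t_c = 0
v_peak = √(25/8·1/2) = √(25/16) = 5/4
t_a = (5/4)/(1/2) = 5/2; t_c = 0
T = 2·5/2 = 5

t_a=5/2 t_c=0 v_peak=5/4 T=5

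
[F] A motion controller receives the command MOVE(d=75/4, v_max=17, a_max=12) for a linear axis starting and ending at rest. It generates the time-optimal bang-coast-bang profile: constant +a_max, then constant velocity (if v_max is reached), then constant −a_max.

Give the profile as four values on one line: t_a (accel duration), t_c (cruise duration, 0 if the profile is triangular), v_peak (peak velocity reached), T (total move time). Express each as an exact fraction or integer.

t_a=5/4 t_c=0 v_peak=15 T=5/2

vₘ²/aₘ = 17²/12 = 289/12
75/4 < 289/12 → triangular
v_peak = √(75/4·12) = √225 = 15
t_a = 15/12 = 5/4; t_c = 0
T = 2·5/4 = 5/2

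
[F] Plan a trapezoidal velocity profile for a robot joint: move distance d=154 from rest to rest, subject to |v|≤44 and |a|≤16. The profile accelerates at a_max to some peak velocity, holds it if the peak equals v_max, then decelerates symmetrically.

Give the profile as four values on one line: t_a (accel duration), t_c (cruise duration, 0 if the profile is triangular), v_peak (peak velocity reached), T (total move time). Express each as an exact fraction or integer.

vₘ²/aₘ = 44²/16 = 121
154 ≥ 121 → trapezoidal
t_a = 44/16 = 11/4; v_peak = 44
d_cruise = 154 − 121 = 33; t_c = 33/44 = 3/4
T = 2·11/4 + 3/4 = 25/4

t_a=11/4 t_c=3/4 v_peak=44 T=25/4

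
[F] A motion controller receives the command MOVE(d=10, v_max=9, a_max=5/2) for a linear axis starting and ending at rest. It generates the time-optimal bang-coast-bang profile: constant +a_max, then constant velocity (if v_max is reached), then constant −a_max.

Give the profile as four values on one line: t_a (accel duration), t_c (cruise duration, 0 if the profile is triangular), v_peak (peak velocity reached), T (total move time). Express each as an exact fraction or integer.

t_a=2 t_c=0 v_peak=5 T=4

v_max²/a_max = 9²/(5/2) = 162/5
10 < 162/5 so t_c = 0
v_peak = √(10·5/2) = √25 = 5
t_a = 5/(5/2) = 2; t_c = 0
T = 2·2 = 4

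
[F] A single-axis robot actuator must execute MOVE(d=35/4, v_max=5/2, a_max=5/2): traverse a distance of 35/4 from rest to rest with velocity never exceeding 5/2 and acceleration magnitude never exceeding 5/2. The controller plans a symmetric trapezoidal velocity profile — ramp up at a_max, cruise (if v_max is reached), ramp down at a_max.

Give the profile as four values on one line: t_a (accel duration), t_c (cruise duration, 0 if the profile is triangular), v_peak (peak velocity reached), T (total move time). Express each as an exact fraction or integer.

v_max²/a_max = (5/2)²/(5/2) = 5/2
35/4 ≥ 5/2 → trapezoidal
t_a = (5/2)/(5/2) = 1; v_peak = 5/2
d_cruise = 35/4 − 5/2 = 25/4; t_c = (25/4)/(5/2) = 5/2
T = 2·1 + 5/2 = 9/2

t_a=1 t_c=5/2 v_peak=5/2 T=9/2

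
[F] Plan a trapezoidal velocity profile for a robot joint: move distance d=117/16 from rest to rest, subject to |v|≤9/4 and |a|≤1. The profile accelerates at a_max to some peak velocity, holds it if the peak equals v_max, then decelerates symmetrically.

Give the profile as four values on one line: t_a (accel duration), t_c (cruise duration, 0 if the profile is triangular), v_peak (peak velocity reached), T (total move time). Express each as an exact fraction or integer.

t_a=9/4 t_c=1 v_peak=9/4 T=11/2

v_max²/a_max = (9/4)²/1 = 81/16
117/16 ≥ 81/16 → trapezoidal
t_a = (9/4)/1 = 9/4; v_peak = 9/4
d_cruise = 117/16 − 81/16 = 9/4; t_c = (9/4)/(9/4) = 1
T = 2·9/4 + 1 = 11/2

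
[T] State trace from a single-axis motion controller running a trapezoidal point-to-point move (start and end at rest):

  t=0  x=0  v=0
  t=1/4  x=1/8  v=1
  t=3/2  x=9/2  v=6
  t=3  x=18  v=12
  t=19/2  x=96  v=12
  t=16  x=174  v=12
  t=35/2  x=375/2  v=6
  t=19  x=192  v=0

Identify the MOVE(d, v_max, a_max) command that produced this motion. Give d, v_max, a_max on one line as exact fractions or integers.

final state: t=19, x=192, v=0 → d = 192
a_max = (1−0)/(1/4−0) = 4
max v = 12 over t∈[3,16] → v_max = 12
check: 12·(3+13) = 192 ✓

d=192 v_max=12 a_max=4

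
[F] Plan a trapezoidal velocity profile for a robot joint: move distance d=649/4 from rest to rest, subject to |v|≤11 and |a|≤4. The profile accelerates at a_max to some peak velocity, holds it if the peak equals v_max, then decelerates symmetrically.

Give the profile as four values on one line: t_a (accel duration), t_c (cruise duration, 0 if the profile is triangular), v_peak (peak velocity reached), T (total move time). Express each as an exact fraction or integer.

v_max²/a_max = 11²/4 = 121/4
649/4 ≥ 121/4 so v_max reached
t_a = 11/4; v_peak = 11
d_cruise = 649/4 − 121/4 = 132; t_c = 132/11 = 12
T = 2·11/4 + 12 = 35/2

t_a=11/4 t_c=12 v_peak=11 T=35/2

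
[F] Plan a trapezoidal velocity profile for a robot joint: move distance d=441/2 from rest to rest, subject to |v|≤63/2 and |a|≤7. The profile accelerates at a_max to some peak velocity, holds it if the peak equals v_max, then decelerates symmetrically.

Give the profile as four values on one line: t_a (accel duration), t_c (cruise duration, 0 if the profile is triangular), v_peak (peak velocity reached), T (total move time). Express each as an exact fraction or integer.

t_a=9/2 t_c=5/2 v_peak=63/2 T=23/2

vₘ²/aₘ = (63/2)²/7 = 567/4
441/2 ≥ 567/4 so v_max reached
t_a = (63/2)/7 = 9/2; v_peak = 63/2
d_cruise = 441/2 − 567/4 = 315/4; t_c = (315/4)/(63/2) = 5/2
T = 2·9/2 + 5/2 = 23/2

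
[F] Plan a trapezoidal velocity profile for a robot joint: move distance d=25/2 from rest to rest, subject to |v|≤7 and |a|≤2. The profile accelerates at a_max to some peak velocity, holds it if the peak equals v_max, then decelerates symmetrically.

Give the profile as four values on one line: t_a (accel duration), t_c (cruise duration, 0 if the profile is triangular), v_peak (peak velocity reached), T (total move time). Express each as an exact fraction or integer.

(v_max)²/a_max = 7²/2 = 49/2
25/2 < 49/2 ⇒ no cruise
v_peak = √(25/2·2) = √25 = 5
t_a = 5/2; t_c = 0
T = 2·5/2 = 5

t_a=5/2 t_c=0 v_peak=5 T=5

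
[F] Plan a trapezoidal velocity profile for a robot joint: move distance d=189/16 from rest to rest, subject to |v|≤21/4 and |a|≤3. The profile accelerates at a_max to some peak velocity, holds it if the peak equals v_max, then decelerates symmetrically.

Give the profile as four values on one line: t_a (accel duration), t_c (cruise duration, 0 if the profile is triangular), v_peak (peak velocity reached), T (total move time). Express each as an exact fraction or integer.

(v_max)²/a_max = (21/4)²/3 = 147/16
189/16 ≥ 147/16 ⇒ cruise phase
t_a = (21/4)/3 = 7/4; v_peak = 21/4
d_cruise = 189/16 − 147/16 = 21/8; t_c = (21/8)/(21/4) = 1/2
T = 2·7/4 + 1/2 = 4

t_a=7/4 t_c=1/2 v_peak=21/4 T=4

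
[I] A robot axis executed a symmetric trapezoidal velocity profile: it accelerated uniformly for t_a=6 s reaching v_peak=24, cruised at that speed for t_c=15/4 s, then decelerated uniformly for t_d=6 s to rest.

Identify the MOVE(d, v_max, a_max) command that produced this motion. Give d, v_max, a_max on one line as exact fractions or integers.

a_max = 24/6 = 4
d_a = ½·24·6 = 72; d_c = 24·15/4 = 90
d = 2·72 + 90 = 234
t_c = 15/4 > 0 so v_max = 24

d=234 v_max=24 a_max=4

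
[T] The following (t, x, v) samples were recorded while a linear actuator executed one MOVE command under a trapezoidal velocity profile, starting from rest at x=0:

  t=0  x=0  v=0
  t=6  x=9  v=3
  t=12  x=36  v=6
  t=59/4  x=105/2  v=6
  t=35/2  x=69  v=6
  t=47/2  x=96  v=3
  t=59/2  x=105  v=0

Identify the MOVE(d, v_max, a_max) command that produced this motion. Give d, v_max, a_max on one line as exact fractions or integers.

d=105 v_max=6 a_max=1/2

final state: t=59/2, x=105, v=0 → d = 105
a_max = (3−0)/(6−0) = 1/2
max v = 6 over t∈[12,35/2] → v_max = 6
check: 6·(12+11/2) = 105 ✓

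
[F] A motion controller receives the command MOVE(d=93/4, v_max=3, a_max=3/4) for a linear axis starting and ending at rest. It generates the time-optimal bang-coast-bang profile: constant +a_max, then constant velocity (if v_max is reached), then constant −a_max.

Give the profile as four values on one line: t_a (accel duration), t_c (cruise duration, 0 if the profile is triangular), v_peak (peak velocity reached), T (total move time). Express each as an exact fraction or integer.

t_a=4 t_c=15/4 v_peak=3 T=47/4

vₘ²/aₘ = 3²/(3/4) = 12
93/4 ≥ 12 ⇒ cruise phase
t_a = 3/(3/4) = 4; v_peak = 3
d_cruise = 93/4 − 12 = 45/4; t_c = (45/4)/3 = 15/4
T = 2·4 + 15/4 = 47/4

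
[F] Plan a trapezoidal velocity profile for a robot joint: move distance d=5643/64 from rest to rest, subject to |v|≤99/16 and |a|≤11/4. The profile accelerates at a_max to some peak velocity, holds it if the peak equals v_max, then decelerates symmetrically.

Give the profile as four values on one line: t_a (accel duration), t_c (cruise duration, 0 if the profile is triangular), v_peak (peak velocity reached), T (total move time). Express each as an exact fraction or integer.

v_max²/a_max = (99/16)²/(11/4) = 891/64
5643/64 ≥ 891/64 → trapezoidal
t_a = (99/16)/(11/4) = 9/4; v_peak = 99/16
d_cruise = 5643/64 − 891/64 = 297/4; t_c = (297/4)/(99/16) = 12
T = 2·9/4 + 12 = 33/2

t_a=9/4 t_c=12 v_peak=99/16 T=33/2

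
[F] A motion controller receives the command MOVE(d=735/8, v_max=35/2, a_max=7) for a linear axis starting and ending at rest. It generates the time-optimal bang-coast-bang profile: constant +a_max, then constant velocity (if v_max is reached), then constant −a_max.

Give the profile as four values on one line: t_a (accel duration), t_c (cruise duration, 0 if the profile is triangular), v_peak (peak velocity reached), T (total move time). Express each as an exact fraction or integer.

t_a=5/2 t_c=11/4 v_peak=35/2 T=31/4

(v_max)²/a_max = (35/2)²/7 = 175/4
735/8 ≥ 175/4 → trapezoidal
t_a = (35/2)/7 = 5/2; v_peak = 35/2
d_cruise = 735/8 − 175/4 = 385/8; t_c = (385/8)/(35/2) = 11/4
T = 2·5/2 + 11/4 = 31/4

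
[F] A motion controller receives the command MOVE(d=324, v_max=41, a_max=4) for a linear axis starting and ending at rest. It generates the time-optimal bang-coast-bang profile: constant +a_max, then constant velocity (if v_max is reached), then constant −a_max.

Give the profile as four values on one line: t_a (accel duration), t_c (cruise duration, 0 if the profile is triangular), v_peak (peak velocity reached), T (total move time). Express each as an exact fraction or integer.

t_a=9 t_c=0 v_peak=36 T=18

v_max²/a_max = 41²/4 = 1681/4
324 < 1681/4 ⇒ no cruise
v_peak = √(324·4) = √1296 = 36
t_a = 36/4 = 9; t_c = 0
T = 2·9 = 18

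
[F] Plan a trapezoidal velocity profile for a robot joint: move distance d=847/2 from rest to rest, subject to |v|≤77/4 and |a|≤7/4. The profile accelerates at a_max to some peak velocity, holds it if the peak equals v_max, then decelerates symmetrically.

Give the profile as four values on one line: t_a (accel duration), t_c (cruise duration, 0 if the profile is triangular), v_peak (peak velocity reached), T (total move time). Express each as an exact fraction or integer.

t_a=11 t_c=11 v_peak=77/4 T=33

(v_max)²/a_max = (77/4)²/(7/4) = 847/4
847/2 ≥ 847/4 ⇒ cruise phase
t_a = (77/4)/(7/4) = 11; v_peak = 77/4
d_cruise = 847/2 − 847/4 = 847/4; t_c = (847/4)/(77/4) = 11
T = 2·11 + 11 = 33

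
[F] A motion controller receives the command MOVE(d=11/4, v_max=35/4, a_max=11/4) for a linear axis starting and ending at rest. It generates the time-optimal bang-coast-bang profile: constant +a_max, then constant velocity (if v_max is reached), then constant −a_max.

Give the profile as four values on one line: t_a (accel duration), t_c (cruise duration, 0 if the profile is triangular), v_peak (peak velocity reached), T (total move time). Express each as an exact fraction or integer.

t_a=1 t_c=0 v_peak=11/4 T=2

vₘ²/aₘ = (35/4)²/(11/4) = 1225/44
11/4 < 1225/44 → triangular
v_peak = √(11/4·11/4) = √(121/16) = 11/4
t_a = (11/4)/(11/4) = 1; t_c = 0
T = 2·1 = 2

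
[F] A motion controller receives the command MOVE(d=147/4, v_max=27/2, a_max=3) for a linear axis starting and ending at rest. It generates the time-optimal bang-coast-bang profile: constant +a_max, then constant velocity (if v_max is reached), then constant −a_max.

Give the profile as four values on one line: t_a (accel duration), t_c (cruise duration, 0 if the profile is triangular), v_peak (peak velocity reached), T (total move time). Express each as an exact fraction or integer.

t_a=7/2 t_c=0 v_peak=21/2 T=7

v_max²/a_max = (27/2)²/3 = 243/4
147/4 < 243/4 ⇒ no cruise
v_peak = √(147/4·3) = √(441/4) = 21/2
t_a = (21/2)/3 = 7/2; t_c = 0
T = 2·7/2 = 7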